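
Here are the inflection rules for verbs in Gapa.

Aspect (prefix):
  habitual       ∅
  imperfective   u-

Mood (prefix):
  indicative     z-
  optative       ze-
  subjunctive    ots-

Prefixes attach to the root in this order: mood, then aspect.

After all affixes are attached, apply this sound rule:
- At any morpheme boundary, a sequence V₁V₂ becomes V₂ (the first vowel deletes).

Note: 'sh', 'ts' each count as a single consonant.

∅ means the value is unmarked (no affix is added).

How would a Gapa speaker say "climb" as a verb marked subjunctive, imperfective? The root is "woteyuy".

Attach mood subjunctive ots- → otswoteyuy.
Attach aspect imperfective u- → uotswoteyuy.
Apply vowel deletion: uotswoteyuy → otswoteyuy.

otswoteyuy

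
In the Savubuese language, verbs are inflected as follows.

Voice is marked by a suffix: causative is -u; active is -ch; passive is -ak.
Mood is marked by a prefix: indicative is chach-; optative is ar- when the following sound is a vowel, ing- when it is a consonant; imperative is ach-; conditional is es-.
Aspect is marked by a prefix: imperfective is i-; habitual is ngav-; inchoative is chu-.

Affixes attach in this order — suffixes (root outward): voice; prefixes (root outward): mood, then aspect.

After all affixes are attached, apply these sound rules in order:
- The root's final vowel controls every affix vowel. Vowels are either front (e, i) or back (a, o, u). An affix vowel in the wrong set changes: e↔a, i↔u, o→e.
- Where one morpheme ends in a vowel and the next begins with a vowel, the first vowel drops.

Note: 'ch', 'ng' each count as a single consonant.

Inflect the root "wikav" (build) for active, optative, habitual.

Attach mood optative ing- (before consonant 'w') → ingwikav.
Attach voice active -ch → ingwikavch.
Attach aspect habitual ngav- → ngavingwikavch.
Apply vowel harmony: ngavingwikavch → ngavungwikavch.
Vowel deletion: no change.

ngavungwikavch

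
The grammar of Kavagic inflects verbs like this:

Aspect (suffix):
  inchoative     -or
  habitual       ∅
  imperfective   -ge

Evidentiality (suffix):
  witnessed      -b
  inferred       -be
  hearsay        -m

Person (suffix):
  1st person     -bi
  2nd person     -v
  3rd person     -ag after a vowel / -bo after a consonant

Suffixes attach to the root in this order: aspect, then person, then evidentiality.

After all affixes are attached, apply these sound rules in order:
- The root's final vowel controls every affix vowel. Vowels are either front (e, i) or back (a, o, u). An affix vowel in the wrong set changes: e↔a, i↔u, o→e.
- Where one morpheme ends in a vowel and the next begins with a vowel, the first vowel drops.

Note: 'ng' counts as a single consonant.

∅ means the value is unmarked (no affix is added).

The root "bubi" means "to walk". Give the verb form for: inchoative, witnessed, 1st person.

buberbib

Attach aspect inchoative -or → bubior.
Attach person 1st person -bi → bubiorbi.
Attach evidentiality witnessed -b → bubiorbib.
Apply vowel harmony: bubiorbib → bubierbib.
Apply vowel deletion: bubierbib → buberbib.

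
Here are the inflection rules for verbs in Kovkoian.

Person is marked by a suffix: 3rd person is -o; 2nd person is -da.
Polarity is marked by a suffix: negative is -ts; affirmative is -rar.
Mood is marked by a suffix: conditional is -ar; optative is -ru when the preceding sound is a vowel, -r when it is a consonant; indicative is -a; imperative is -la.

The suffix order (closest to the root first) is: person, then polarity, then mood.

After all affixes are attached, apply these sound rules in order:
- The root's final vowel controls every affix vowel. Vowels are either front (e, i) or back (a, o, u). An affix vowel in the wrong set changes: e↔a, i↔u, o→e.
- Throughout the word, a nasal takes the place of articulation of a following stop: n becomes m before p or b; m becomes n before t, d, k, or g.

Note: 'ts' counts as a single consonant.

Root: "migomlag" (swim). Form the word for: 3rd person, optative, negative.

Attach person 3rd person -o → migomlago.
Attach polarity negative -ts → migomlagots.
Attach mood optative -r (after consonant 'ts') → migomlagotsr.
Vowel harmony: no change.
Nasal assimilation: no change.

migomlagotsr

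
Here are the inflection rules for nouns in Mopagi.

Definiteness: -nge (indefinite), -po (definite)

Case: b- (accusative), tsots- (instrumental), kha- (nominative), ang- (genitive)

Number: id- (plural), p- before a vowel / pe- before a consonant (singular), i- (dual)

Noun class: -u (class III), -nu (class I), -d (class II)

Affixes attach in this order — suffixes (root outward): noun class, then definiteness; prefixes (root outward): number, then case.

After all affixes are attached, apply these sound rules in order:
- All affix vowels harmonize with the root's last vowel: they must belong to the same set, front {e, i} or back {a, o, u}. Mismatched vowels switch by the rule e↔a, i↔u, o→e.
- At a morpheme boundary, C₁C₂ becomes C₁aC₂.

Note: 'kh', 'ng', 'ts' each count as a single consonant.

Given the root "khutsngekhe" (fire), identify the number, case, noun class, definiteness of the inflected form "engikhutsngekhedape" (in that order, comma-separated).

Segment: ang-i-khutsngekhe-d-po.
number: i- → dual.
case: ang- → genitive.
noun class: -d → class II.
definiteness: -po → definite.

dual, genitive, class II, definite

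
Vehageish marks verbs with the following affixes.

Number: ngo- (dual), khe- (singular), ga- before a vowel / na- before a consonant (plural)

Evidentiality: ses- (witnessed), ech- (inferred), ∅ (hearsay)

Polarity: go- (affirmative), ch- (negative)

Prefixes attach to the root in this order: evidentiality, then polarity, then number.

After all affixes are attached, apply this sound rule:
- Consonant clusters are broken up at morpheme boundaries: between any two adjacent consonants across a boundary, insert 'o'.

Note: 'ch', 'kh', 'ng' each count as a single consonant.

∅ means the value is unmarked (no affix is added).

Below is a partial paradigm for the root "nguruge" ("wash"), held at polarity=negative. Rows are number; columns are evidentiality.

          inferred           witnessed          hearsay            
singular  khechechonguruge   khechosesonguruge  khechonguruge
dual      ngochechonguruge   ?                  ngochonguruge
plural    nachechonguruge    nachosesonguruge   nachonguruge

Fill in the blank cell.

Attach evidentiality witnessed ses- → sesnguruge.
Attach polarity negative ch- → chsesnguruge.
Attach number dual ngo- → ngochsesnguruge.
Apply epenthesis: ngochsesnguruge → ngochosesonguruge.

ngochosesonguruge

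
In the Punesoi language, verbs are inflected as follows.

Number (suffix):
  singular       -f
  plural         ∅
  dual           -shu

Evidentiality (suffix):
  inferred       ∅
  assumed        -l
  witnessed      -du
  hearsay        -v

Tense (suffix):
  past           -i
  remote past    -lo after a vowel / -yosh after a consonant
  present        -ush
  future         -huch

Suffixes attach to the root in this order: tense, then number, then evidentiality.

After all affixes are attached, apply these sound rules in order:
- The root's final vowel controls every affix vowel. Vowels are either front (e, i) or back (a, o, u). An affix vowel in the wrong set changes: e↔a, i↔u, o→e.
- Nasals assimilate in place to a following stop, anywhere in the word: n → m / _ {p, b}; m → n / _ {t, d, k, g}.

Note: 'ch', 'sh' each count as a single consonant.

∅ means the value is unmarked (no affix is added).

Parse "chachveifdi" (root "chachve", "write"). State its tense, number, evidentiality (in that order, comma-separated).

Segment: chachve-i-f-du.
tense: -i → past.
number: -f → singular.
evidentiality: -du → witnessed.

past, singular, witnessed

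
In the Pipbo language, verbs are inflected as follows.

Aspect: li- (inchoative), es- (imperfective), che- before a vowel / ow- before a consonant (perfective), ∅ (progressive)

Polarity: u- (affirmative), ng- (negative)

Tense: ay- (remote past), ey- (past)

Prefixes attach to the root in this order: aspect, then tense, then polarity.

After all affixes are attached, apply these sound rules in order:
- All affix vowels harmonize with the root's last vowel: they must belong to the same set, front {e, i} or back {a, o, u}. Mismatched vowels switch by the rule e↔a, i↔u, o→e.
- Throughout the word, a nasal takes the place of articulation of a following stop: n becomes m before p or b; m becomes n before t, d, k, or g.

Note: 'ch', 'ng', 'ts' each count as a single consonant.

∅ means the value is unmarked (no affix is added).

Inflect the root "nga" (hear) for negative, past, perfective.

Attach aspect perfective ow- (before consonant 'ng') → ownga.
Attach tense past ey- → eyownga.
Attach polarity negative ng- → ngeyownga.
Apply vowel harmony: ngeyownga → ngayownga.
Nasal assimilation: no change.

ngayownga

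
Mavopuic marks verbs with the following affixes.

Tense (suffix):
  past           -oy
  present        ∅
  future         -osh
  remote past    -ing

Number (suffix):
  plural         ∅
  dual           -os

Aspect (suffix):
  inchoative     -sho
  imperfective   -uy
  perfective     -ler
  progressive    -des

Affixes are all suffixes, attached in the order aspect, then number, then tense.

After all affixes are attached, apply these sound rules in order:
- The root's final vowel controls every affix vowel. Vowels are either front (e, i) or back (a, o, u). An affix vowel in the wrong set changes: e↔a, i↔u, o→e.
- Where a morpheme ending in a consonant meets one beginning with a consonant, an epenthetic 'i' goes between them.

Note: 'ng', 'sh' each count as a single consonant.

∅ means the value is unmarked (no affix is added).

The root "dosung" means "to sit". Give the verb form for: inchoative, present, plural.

dosungisho

Attach aspect inchoative -sho → dosungsho.
number = plural: zero marking, form stays dosungsho.
tense = present: zero marking, form stays dosungsho.
Vowel harmony: no change.
Apply epenthesis: dosungsho → dosungisho.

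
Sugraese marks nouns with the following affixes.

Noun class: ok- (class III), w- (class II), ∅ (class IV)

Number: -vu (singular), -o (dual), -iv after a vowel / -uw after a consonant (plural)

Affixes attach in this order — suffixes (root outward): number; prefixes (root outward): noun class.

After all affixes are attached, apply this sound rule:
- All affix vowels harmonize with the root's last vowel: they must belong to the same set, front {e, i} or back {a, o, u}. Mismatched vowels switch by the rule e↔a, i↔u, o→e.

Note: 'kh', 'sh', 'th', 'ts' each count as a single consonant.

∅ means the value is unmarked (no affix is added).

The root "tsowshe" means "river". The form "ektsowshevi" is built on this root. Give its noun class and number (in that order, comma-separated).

class III, singular

Segment: ok-tsowshe-vu.
noun class: ok- → class III.
number: -vu → singular.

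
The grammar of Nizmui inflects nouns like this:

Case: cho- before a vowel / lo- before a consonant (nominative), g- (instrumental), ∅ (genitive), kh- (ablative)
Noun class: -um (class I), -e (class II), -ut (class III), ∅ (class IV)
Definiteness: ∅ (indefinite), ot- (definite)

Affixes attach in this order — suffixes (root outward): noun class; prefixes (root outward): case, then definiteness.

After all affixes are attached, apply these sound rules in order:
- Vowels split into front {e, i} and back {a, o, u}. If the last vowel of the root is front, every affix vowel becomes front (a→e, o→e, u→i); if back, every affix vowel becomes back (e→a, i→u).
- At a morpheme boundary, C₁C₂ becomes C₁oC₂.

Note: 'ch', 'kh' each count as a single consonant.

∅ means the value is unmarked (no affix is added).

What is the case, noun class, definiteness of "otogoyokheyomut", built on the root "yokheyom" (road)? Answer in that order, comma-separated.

instrumental, class III, definite

Segment: ot-g-yokheyom-ut.
case: g- → instrumental.
noun class: -ut → class III.
definiteness: ot- → definite.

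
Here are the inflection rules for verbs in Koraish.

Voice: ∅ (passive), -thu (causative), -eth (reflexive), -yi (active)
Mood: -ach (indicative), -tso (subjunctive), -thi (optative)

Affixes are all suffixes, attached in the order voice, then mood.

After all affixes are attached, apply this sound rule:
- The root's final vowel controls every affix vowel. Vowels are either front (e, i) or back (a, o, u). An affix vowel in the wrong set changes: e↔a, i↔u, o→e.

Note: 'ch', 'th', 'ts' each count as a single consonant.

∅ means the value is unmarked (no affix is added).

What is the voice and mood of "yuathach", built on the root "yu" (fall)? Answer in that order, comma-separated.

reflexive, indicative

Segment: yu-eth-ach.
voice: -eth → reflexive.
mood: -ach → indicative.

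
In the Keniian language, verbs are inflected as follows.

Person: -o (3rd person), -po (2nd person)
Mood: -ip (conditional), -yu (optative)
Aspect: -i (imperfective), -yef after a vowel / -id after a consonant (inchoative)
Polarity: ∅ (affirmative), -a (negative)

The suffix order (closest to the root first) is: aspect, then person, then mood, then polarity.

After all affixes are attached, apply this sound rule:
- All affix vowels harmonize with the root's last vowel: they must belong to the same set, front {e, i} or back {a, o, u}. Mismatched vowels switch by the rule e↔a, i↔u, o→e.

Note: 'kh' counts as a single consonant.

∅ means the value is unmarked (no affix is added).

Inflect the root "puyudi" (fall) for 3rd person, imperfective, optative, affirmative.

puyudiieyi

Attach aspect imperfective -i → puyudii.
Attach person 3rd person -o → puyudiio.
Attach mood optative -yu → puyudiioyu.
polarity = affirmative: zero marking, form stays puyudiioyu.
Apply vowel harmony: puyudiioyu → puyudiieyi.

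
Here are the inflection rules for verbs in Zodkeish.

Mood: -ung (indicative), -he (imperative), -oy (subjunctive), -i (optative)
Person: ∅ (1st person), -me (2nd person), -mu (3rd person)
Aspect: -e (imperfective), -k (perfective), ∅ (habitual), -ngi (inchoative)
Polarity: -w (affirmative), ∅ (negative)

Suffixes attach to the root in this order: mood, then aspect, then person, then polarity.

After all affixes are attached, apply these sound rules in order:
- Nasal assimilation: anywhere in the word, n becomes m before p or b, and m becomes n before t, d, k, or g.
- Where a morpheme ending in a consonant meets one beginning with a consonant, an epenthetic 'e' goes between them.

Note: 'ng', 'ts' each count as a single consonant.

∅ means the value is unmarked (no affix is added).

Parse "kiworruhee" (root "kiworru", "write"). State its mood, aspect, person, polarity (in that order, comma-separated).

Segment: kiworru-he-e.
mood: -he → imperative.
aspect: -e → imperfective.
person: ∅ → 1st person.
polarity: ∅ → negative.

imperative, imperfective, 1st person, negative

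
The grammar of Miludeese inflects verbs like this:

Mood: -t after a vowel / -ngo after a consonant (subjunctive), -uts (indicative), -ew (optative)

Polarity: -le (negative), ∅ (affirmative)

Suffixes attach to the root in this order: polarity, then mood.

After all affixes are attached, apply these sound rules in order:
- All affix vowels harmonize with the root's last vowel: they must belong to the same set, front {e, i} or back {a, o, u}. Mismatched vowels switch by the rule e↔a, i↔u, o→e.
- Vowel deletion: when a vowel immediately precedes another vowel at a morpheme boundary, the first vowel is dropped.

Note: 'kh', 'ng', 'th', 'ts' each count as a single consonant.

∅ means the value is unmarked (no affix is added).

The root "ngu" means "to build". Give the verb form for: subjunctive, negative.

ngulat

Attach polarity negative -le → ngule.
Attach mood subjunctive -t (after vowel 'e') → ngulet.
Apply vowel harmony: ngulet → ngulat.
Vowel deletion: no change.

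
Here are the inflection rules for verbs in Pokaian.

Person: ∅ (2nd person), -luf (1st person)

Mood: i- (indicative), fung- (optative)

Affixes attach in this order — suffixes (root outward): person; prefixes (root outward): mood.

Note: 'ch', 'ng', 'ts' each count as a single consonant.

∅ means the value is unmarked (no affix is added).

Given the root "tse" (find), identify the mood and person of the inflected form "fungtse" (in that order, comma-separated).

Segment: fung-tse.
mood: fung- → optative.
person: ∅ → 2nd person.

optative, 2nd person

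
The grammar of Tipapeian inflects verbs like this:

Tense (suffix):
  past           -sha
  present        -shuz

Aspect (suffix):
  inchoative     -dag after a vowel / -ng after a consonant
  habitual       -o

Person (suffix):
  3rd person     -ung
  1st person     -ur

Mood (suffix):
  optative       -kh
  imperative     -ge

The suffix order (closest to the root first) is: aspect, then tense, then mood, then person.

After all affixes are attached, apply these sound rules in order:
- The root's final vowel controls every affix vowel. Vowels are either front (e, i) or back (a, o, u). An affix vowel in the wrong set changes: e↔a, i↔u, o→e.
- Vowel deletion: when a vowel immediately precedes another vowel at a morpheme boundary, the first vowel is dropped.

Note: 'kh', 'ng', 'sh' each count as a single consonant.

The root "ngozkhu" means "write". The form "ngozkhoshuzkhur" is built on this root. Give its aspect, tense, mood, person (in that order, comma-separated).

habitual, present, optative, 1st person

Segment: ngozkhu-o-shuz-kh-ur.
aspect: -o → habitual.
tense: -shuz → present.
mood: -kh → optative.
person: -ur → 1st person.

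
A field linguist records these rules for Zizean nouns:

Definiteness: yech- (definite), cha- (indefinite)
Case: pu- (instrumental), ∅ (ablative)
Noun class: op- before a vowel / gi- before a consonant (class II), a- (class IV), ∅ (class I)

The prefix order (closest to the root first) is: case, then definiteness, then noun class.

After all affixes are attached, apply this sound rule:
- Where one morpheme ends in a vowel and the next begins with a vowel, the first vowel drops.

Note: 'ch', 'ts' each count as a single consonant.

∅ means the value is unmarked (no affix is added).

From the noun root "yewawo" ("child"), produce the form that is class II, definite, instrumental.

giyechpuyewawo

Attach case instrumental pu- → puyewawo.
Attach definiteness definite yech- → yechpuyewawo.
Attach noun class class II gi- (before consonant 'y') → giyechpuyewawo.
Vowel deletion: no change.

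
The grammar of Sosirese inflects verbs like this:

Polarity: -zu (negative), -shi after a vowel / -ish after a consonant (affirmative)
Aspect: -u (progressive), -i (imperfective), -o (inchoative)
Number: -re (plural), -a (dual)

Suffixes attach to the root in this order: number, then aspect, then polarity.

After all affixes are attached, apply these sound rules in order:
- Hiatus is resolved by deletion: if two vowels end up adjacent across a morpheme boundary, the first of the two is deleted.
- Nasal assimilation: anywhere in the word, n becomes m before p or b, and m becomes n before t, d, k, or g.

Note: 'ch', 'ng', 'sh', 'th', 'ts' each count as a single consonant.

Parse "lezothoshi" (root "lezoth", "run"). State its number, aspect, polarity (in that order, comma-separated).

Segment: lezoth-a-o-shi.
number: -a → dual.
aspect: -o → inchoative.
polarity: -shi/ish → affirmative.

dual, inchoative, affirmative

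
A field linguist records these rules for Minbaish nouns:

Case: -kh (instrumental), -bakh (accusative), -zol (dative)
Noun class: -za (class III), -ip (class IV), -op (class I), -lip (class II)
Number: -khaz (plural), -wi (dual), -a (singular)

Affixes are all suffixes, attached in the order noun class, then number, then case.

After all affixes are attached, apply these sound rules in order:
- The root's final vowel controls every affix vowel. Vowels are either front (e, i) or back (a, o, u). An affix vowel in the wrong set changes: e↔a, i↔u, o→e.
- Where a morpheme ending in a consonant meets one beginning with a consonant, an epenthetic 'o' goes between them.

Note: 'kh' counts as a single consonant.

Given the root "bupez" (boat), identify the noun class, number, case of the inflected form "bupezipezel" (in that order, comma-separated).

class IV, singular, dative

Segment: bupez-ip-a-zol.
noun class: -ip → class IV.
number: -a → singular.
case: -zol → dative.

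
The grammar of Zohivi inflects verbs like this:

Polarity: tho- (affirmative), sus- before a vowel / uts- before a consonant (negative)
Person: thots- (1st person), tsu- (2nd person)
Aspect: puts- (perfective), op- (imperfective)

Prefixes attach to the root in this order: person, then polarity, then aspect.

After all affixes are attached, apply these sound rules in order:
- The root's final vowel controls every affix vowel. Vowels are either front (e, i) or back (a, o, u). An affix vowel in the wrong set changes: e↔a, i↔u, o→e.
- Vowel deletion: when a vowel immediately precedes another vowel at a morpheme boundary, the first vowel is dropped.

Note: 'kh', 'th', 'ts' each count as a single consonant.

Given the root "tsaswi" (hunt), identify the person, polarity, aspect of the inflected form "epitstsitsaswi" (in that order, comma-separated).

2nd person, negative, imperfective

Segment: op-uts-tsu-tsaswi.
person: tsu- → 2nd person.
polarity: sus/uts- → negative.
aspect: op- → imperfective.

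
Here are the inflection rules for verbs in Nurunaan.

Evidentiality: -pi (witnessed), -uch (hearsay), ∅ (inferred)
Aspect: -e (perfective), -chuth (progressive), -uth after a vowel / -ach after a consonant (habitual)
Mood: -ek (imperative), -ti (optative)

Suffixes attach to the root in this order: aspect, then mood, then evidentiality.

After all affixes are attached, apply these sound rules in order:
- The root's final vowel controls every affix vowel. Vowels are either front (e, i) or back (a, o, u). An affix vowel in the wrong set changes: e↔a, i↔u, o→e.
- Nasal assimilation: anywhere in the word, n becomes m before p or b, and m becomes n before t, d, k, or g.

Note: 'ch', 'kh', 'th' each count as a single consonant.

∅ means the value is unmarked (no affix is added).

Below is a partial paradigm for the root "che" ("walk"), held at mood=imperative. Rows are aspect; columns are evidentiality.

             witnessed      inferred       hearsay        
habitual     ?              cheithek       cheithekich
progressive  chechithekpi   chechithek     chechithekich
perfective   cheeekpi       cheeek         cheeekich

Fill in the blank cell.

Attach aspect habitual -uth (after vowel 'e') → cheuth.
Attach mood imperative -ek → cheuthek.
Attach evidentiality witnessed -pi → cheuthekpi.
Apply vowel harmony: cheuthekpi → cheithekpi.
Nasal assimilation: no change.

cheithekpi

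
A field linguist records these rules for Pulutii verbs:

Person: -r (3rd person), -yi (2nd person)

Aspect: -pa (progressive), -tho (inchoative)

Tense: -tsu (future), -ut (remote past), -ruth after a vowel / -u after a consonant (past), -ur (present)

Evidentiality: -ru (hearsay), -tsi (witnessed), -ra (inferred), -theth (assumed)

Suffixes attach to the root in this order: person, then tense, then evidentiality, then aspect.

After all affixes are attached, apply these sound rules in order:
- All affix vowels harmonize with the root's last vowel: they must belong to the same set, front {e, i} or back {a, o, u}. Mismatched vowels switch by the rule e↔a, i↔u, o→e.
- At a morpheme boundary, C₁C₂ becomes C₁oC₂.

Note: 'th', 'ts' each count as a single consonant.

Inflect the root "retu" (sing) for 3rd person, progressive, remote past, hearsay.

Attach person 3rd person -r → retur.
Attach tense remote past -ut → returut.
Attach evidentiality hearsay -ru → returutru.
Attach aspect progressive -pa → returutrupa.
Vowel harmony: no change.
Apply epenthesis: returutrupa → returutorupa.

returutorupa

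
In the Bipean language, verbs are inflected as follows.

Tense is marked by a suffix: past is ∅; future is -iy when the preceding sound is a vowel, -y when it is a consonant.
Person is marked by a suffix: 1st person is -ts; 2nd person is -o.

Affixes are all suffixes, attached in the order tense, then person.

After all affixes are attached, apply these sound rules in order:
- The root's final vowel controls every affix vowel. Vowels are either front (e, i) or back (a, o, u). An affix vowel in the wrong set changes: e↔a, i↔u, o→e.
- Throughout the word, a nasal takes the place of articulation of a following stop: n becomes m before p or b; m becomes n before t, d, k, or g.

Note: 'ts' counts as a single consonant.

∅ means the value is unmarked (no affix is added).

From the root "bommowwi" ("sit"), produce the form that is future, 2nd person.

Attach tense future -iy (after vowel 'i') → bommowwiiy.
Attach person 2nd person -o → bommowwiiyo.
Apply vowel harmony: bommowwiiyo → bommowwiiye.
Nasal assimilation: no change.

bommowwiiye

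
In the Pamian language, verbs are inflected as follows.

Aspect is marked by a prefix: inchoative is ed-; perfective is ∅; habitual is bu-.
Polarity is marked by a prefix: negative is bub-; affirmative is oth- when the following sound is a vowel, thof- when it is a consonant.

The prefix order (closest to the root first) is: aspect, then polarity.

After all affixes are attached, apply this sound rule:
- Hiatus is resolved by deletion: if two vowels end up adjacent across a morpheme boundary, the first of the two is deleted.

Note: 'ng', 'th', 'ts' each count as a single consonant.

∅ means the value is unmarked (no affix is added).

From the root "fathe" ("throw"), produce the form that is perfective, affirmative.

thoffathe

aspect = perfective: zero marking, form stays fathe.
Attach polarity affirmative thof- (before consonant 'f') → thoffathe.
Vowel deletion: no change.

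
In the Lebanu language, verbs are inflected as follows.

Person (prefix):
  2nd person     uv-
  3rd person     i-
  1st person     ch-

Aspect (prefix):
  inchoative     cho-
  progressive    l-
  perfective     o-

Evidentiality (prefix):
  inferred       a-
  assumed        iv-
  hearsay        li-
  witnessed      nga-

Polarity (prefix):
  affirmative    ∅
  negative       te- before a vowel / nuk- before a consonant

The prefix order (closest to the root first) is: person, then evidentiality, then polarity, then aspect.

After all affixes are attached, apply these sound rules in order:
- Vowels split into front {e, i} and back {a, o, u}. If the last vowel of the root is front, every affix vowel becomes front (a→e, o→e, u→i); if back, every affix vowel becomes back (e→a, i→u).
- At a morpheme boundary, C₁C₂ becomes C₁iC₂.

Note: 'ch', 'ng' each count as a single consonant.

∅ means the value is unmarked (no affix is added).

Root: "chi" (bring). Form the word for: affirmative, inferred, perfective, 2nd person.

Attach person 2nd person uv- → uvchi.
Attach evidentiality inferred a- → auvchi.
polarity = affirmative: zero marking, form stays auvchi.
Attach aspect perfective o- → oauvchi.
Apply vowel harmony: oauvchi → eeivchi.
Apply epenthesis: eeivchi → eeivichi.

eeivichi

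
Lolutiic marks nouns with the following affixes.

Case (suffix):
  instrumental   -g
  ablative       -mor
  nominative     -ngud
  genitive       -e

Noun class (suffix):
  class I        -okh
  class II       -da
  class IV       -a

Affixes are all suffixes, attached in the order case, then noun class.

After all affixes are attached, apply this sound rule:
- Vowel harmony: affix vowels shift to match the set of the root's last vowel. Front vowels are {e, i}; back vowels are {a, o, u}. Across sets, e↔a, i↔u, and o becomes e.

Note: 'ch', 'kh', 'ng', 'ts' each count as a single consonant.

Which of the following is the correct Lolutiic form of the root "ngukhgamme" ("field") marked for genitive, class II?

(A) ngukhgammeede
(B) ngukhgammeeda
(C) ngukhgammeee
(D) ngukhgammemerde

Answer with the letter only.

A

Attach case genitive -e → ngukhgammee.
Attach noun class class II -da → ngukhgammeeda.
Apply vowel harmony: ngukhgammeeda → ngukhgammeede.
So the correct form is ngukhgammeede, option (A).
(C) ngukhgammeee is wrong: it uses class IV instead of class II for noun class.
(D) ngukhgammemerde is wrong: it uses ablative instead of genitive for case.
(B) ngukhgammeeda is wrong: it fails to apply the sound rule(s).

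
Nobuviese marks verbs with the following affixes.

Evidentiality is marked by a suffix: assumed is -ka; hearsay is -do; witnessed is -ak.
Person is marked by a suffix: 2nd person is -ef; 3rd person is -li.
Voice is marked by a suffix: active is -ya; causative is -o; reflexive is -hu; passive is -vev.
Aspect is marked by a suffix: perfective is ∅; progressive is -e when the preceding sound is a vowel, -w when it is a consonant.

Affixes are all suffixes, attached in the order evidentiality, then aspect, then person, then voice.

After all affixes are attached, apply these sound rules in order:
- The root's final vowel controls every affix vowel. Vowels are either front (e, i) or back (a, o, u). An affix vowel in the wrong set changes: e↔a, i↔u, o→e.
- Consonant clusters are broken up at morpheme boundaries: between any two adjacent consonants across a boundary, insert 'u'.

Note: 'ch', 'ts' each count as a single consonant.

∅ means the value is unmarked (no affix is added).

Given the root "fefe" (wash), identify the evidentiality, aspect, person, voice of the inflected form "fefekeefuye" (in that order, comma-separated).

Segment: fefe-ka-ef-ya.
evidentiality: -ka → assumed.
aspect: ∅ → perfective.
person: -ef → 2nd person.
voice: -ya → active.

assumed, perfective, 2nd person, active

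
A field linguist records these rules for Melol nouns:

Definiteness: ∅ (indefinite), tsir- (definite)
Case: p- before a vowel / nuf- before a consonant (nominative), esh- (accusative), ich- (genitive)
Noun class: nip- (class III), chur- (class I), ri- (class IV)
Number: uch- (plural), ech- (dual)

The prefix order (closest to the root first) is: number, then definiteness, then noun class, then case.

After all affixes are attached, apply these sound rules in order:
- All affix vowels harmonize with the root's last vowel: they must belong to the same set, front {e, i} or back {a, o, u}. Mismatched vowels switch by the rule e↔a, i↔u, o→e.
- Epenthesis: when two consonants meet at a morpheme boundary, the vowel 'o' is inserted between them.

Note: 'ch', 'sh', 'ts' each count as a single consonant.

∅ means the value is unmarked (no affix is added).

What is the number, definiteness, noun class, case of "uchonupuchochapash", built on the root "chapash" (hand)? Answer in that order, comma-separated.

Segment: ich-nip-uch-chapash.
number: uch- → plural.
definiteness: ∅ → indefinite.
noun class: nip- → class III.
case: ich- → genitive.

plural, indefinite, class III, genitive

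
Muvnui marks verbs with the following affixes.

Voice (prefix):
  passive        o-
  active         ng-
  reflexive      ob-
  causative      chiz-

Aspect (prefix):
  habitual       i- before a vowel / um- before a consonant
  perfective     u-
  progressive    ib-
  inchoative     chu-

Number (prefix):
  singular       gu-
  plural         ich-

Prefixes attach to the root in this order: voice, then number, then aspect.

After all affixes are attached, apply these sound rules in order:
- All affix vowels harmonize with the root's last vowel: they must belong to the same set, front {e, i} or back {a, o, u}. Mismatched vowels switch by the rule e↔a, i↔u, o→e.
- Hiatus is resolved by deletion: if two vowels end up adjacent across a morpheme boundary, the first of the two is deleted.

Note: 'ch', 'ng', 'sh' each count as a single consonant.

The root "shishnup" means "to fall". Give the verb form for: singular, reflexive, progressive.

Attach voice reflexive ob- → obshishnup.
Attach number singular gu- → guobshishnup.
Attach aspect progressive ib- → ibguobshishnup.
Apply vowel harmony: ibguobshishnup → ubguobshishnup.
Apply vowel deletion: ubguobshishnup → ubgobshishnup.

ubgobshishnup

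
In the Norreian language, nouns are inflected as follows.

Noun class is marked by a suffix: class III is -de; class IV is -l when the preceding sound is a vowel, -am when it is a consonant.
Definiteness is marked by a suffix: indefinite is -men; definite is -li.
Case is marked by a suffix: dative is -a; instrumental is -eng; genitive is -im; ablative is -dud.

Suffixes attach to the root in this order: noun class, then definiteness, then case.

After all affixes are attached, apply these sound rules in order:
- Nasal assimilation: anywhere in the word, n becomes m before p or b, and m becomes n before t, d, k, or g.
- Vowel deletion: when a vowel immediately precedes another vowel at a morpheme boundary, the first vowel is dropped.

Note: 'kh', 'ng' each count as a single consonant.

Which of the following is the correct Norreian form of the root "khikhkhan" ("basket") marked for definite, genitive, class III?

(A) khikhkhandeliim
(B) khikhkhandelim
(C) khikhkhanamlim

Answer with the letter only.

B

Attach noun class class III -de → khikhkhande.
Attach definiteness definite -li → khikhkhandeli.
Attach case genitive -im → khikhkhandeliim.
Nasal assimilation: no change.
Apply vowel deletion: khikhkhandeliim → khikhkhandelim.
So the correct form is khikhkhandelim, option (B).
(A) khikhkhandeliim is wrong: it fails to apply the sound rule(s).
(C) khikhkhanamlim is wrong: it uses class IV instead of class III for noun class.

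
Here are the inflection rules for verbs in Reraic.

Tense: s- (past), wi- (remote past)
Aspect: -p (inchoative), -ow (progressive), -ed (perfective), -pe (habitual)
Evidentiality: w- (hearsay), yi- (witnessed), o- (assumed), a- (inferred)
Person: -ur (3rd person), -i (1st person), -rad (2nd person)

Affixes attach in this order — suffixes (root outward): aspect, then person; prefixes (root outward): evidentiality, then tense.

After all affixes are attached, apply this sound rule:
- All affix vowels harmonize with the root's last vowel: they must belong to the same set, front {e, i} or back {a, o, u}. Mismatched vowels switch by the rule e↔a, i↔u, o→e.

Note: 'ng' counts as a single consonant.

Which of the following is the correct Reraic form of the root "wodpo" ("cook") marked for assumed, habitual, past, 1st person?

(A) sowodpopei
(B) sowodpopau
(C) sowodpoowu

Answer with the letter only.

Attach evidentiality assumed o- → owodpo.
Attach aspect habitual -pe → owodpope.
Attach person 1st person -i → owodpopei.
Attach tense past s- → sowodpopei.
Apply vowel harmony: sowodpopei → sowodpopau.
So the correct form is sowodpopau, option (B).
(C) sowodpoowu is wrong: it uses progressive instead of habitual for aspect.
(A) sowodpopei is wrong: it fails to apply the sound rule(s).

B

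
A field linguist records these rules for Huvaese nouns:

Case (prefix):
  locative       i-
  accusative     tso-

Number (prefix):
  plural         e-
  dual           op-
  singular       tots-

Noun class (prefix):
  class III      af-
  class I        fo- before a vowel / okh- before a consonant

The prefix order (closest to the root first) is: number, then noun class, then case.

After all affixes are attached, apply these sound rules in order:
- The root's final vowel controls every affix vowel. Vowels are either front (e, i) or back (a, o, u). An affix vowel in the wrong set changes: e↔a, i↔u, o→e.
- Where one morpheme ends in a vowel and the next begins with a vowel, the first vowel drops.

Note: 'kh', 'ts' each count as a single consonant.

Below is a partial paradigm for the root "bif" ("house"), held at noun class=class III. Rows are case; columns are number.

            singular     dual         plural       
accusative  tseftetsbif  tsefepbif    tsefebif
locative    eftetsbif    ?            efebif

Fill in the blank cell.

Attach number dual op- → opbif.
Attach noun class class III af- → afopbif.
Attach case locative i- → iafopbif.
Apply vowel harmony: iafopbif → iefepbif.
Apply vowel deletion: iefepbif → efepbif.

efepbif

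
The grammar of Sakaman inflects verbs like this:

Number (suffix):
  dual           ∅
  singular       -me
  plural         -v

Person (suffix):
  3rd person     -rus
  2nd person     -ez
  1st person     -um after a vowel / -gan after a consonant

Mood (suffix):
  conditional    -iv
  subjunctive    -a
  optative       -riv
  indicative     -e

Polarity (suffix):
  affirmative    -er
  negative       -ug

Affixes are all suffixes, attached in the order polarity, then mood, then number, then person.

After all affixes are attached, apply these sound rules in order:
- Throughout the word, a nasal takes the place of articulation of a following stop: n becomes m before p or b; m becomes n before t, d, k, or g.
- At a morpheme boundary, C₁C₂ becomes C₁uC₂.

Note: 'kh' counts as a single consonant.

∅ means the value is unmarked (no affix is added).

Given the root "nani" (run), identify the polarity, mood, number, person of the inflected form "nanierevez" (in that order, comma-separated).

Segment: nani-er-e-v-ez.
polarity: -er → affirmative.
mood: -e → indicative.
number: -v → plural.
person: -ez → 2nd person.

affirmative, indicative, plural, 2nd person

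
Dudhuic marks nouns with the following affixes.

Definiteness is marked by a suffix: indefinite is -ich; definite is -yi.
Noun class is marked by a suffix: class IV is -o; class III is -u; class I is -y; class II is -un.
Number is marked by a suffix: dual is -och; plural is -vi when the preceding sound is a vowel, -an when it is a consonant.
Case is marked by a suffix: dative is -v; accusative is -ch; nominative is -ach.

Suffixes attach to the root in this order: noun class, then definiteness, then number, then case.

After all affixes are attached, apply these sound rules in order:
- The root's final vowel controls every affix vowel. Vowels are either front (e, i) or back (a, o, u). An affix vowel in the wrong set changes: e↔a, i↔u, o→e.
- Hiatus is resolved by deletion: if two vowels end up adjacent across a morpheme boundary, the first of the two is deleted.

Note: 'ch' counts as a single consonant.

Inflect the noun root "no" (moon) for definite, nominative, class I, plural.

Attach noun class class I -y → noy.
Attach definiteness definite -yi → noyyi.
Attach number plural -vi (after vowel 'i') → noyyivi.
Attach case nominative -ach → noyyiviach.
Apply vowel harmony: noyyiviach → noyyuvuach.
Apply vowel deletion: noyyuvuach → noyyuvach.

noyyuvach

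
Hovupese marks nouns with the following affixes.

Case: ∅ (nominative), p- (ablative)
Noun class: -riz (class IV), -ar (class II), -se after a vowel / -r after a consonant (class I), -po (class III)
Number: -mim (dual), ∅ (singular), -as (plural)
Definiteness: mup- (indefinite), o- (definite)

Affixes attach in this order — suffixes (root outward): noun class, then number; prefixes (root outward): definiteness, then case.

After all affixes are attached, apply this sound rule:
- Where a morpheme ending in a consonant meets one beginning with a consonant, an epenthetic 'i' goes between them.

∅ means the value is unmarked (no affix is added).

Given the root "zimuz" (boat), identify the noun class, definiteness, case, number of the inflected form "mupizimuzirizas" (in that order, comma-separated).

Segment: mup-zimuz-riz-as.
noun class: -riz → class IV.
definiteness: mup- → indefinite.
case: ∅ → nominative.
number: -as → plural.

class IV, indefinite, nominative, plural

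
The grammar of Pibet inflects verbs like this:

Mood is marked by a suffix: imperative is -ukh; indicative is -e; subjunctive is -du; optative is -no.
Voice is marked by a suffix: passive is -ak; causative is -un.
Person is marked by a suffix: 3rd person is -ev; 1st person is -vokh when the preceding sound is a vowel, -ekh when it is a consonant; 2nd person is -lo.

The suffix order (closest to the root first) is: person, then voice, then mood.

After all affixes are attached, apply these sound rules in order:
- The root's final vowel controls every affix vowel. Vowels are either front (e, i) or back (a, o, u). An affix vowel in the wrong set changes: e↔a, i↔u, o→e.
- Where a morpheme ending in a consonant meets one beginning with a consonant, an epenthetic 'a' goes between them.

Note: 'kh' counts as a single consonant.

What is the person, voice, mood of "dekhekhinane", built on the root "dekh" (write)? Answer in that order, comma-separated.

Segment: dekh-ekh-un-no.
person: -vokh/ekh → 1st person.
voice: -un → causative.
mood: -no → optative.

1st person, causative, optative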